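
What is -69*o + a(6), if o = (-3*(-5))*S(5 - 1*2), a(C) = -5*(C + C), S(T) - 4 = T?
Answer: -7305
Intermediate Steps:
S(T) = 4 + T
a(C) = -10*C
o = 105 (o = (-3*(-5))*(4 + (5 - 1*2)) = 15*(4 + (5 - 2)) = 15*(4 + 3) = 15*7 = 105)
-69*o + a(6) = -69*105 - 10*6 = -7245 - 60 = -7305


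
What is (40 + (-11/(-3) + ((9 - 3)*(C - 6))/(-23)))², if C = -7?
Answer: 10543009/4761 ≈ 2214.5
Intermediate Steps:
(40 + (-11/(-3) + ((9 - 3)*(C - 6))/(-23)))² = (40 + (-11/(-3) + ((9 - 3)*(-7 - 6))/(-23)))² = (40 + (-11*(-⅓) + (6*(-13))*(-1/23)))² = (40 + (11/3 - 78*(-1/23)))² = (40 + (11/3 + 78/23))² = (40 + 487/69)² = (3247/69)² = 10543009/4761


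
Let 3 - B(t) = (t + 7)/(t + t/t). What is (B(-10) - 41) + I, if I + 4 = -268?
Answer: -931/3 ≈ -310.33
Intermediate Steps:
I = -272 (I = -4 - 268 = -272)
B(t) = 3 - (7 + t)/(1 + t) (B(t) = 3 - (t + 7)/(t + t/t) = 3 - (7 + t)/(t + 1) = 3 - (7 + t)/(1 + t))
(B(-10) - 41) + I = (2*(-2 - 10)/(1 - 10) - 41) - 272 = (2*(-12)/(-9) - 41) - 272 = (2*(-⅑)*(-12) - 41) - 272 = (8/3 - 41) - 272 = -115/3 - 272 = -931/3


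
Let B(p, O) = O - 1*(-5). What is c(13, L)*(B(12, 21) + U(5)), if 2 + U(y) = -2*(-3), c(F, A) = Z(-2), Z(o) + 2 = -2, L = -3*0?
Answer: -120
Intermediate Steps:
L = 0
Z(o) = -4 (Z(o) = -2 - 2 = -4)
B(p, O) = 5 + O (B(p, O) = O + 5 = 5 + O)
c(F, A) = -4
U(y) = 4 (U(y) = -2 - 2*(-3) = -2 + 6 = 4)
c(13, L)*(B(12, 21) + U(5)) = -4*((5 + 21) + 4) = -4*(26 + 4) = -4*30 = -120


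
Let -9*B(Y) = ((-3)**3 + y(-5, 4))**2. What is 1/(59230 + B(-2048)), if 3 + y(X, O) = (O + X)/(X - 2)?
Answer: 441/26076749 ≈ 1.6912e-5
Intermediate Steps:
y(X, O) = -3 + (O + X)/(-2 + X) (y(X, O) = -3 + (O + X)/(X - 2) = -3 + (O + X)/(-2 + X))
B(Y) = -43681/441 (B(Y) = -((-3)**3 + (6 + 4 - 2*(-5))/(-2 - 5))**2/9 = -(-27 + (6 + 4 + 10)/(-7))**2/9 = -(-27 - 1/7*20)**2/9 = -(-27 - 20/7)**2/9 = -(-209/7)**2/9 = -1/9*43681/49 = -43681/441)
1/(59230 + B(-2048)) = 1/(59230 - 43681/441) = 1/(26076749/441) = 441/26076749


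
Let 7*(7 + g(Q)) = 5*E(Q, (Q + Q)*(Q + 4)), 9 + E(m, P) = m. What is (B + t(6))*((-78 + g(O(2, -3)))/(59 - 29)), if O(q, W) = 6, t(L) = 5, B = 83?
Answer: -5368/21 ≈ -255.62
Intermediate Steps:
E(m, P) = -9 + m
g(Q) = -94/7 + 5*Q/7 (g(Q) = -7 + (5*(-9 + Q))/7 = -7 + (-45 + 5*Q)/7 = -7 + (-45/7 + 5*Q/7) = -94/7 + 5*Q/7)
(B + t(6))*((-78 + g(O(2, -3)))/(59 - 29)) = (83 + 5)*((-78 + (-94/7 + (5/7)*6))/(59 - 29)) = 88*((-78 + (-94/7 + 30/7))/30) = 88*((-78 - 64/7)*(1/30)) = 88*(-610/7*1/30) = 88*(-61/21) = -5368/21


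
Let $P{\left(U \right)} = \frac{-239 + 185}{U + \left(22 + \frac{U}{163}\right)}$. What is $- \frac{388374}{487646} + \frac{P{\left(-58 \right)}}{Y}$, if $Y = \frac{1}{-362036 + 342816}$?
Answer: $- \frac{20624885118141}{722447549} \approx -28549.0$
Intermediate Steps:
$P{\left(U \right)} = - \frac{54}{22 + \frac{164 U}{163}}$ ($P{\left(U \right)} = - \frac{54}{U + \left(22 + U \frac{1}{163}\right)} = - \frac{54}{U + \left(22 + \frac{U}{163}\right)} = - \frac{54}{22 + \frac{164 U}{163}}$)
$Y = - \frac{1}{19220}$ ($Y = \frac{1}{-19220} = - \frac{1}{19220} \approx -5.2029 \cdot 10^{-5}$)
$- \frac{388374}{487646} + \frac{P{\left(-58 \right)}}{Y} = - \frac{388374}{487646} + \frac{\left(-4401\right) \frac{1}{1793 + 82 \left(-58\right)}}{- \frac{1}{19220}} = \left(-388374\right) \frac{1}{487646} + - \frac{4401}{1793 - 4756} \left(-19220\right) = - \frac{194187}{243823} + - \frac{4401}{-2963} \left(-19220\right) = - \frac{194187}{243823} + \left(-4401\right) \left(- \frac{1}{2963}\right) \left(-19220\right) = - \frac{194187}{243823} + \frac{4401}{2963} \left(-19220\right) = - \frac{194187}{243823} - \frac{84587220}{2963} = - \frac{20624885118141}{722447549}$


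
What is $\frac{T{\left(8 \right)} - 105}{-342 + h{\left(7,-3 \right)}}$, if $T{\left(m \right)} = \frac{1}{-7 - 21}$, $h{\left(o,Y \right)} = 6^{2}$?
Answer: $\frac{173}{504} \approx 0.34325$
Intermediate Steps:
$h{\left(o,Y \right)} = 36$
$T{\left(m \right)} = - \frac{1}{28}$ ($T{\left(m \right)} = \frac{1}{-28} = - \frac{1}{28}$)
$\frac{T{\left(8 \right)} - 105}{-342 + h{\left(7,-3 \right)}} = \frac{- \frac{1}{28} - 105}{-342 + 36} = - \frac{2941}{28 \left(-306\right)} = \left(- \frac{2941}{28}\right) \left(- \frac{1}{306}\right) = \frac{173}{504}$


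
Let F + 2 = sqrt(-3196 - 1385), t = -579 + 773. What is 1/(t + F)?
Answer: 64/13815 - I*sqrt(509)/13815 ≈ 0.0046326 - 0.0016331*I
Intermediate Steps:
t = 194
F = -2 + 3*I*sqrt(509) (F = -2 + sqrt(-3196 - 1385) = -2 + sqrt(-4581) = -2 + 3*I*sqrt(509) ≈ -2.0 + 67.683*I)
1/(t + F) = 1/(194 + (-2 + 3*I*sqrt(509))) = 1/(192 + 3*I*sqrt(509))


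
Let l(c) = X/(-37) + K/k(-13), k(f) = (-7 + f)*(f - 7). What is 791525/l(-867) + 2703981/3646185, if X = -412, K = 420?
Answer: 711899617523059/10959216715 ≈ 64959.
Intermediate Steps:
k(f) = (-7 + f)² (k(f) = (-7 + f)*(-7 + f) = (-7 + f)²)
l(c) = 9017/740 (l(c) = -412/(-37) + 420/((-7 - 13)²) = -412*(-1/37) + 420/((-20)²) = 412/37 + 420/400 = 412/37 + 420*(1/400) = 412/37 + 21/20 = 9017/740)
791525/l(-867) + 2703981/3646185 = 791525/(9017/740) + 2703981/3646185 = 791525*(740/9017) + 2703981*(1/3646185) = 585728500/9017 + 901327/1215395 = 711899617523059/10959216715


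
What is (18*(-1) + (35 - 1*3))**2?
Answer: 196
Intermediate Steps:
(18*(-1) + (35 - 1*3))**2 = (-18 + (35 - 3))**2 = (-18 + 32)**2 = 14**2 = 196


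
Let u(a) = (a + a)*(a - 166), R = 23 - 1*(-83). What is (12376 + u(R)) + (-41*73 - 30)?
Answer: -3367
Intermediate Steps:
R = 106 (R = 23 + 83 = 106)
u(a) = 2*a*(-166 + a) (u(a) = (2*a)*(-166 + a) = 2*a*(-166 + a))
(12376 + u(R)) + (-41*73 - 30) = (12376 + 2*106*(-166 + 106)) + (-41*73 - 30) = (12376 + 2*106*(-60)) + (-2993 - 30) = (12376 - 12720) - 3023 = -344 - 3023 = -3367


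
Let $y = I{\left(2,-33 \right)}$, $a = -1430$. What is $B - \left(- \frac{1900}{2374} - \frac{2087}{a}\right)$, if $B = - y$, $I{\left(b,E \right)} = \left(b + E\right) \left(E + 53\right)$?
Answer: $\frac{1051275431}{1697410} \approx 619.34$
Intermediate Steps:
$I{\left(b,E \right)} = \left(53 + E\right) \left(E + b\right)$ ($I{\left(b,E \right)} = \left(E + b\right) \left(53 + E\right) = \left(53 + E\right) \left(E + b\right)$)
$y = -620$ ($y = \left(-33\right)^{2} + 53 \left(-33\right) + 53 \cdot 2 - 66 = 1089 - 1749 + 106 - 66 = -620$)
$B = 620$ ($B = \left(-1\right) \left(-620\right) = 620$)
$B - \left(- \frac{1900}{2374} - \frac{2087}{a}\right) = 620 - \left(- \frac{1900}{2374} - \frac{2087}{-1430}\right) = 620 - \left(\left(-1900\right) \frac{1}{2374} - - \frac{2087}{1430}\right) = 620 - \left(- \frac{950}{1187} + \frac{2087}{1430}\right) = 620 - \frac{1118769}{1697410} = \frac{1051275431}{1697410}$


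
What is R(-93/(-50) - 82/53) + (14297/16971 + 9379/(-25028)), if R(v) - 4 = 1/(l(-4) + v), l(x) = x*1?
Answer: 5805466527763/1383411362316 ≈ 4.1965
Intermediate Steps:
l(x) = x
R(v) = 4 + 1/(-4 + v)
R(-93/(-50) - 82/53) + (14297/16971 + 9379/(-25028)) = (-15 + 4*(-93/(-50) - 82/53))/(-4 + (-93/(-50) - 82/53)) + (14297/16971 + 9379/(-25028)) = (-15 + 4*(-93*(-1/50) - 82*1/53))/(-4 + (-93*(-1/50) - 82*1/53)) + (14297*(1/16971) + 9379*(-1/25028)) = (-15 + 4*(93/50 - 82/53))/(-4 + (93/50 - 82/53)) + (14297/16971 - 9379/25028) = (-15 + 4*(829/2650))/(-4 + 829/2650) + 198654307/424750188 = (-15 + 1658/1325)/(-9771/2650) + 198654307/424750188 = -2650/9771*(-18217/1325) + 198654307/424750188 = 36434/9771 + 198654307/424750188 = 5805466527763/1383411362316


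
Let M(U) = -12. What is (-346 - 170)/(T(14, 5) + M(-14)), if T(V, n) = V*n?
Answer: -258/29 ≈ -8.8965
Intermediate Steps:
(-346 - 170)/(T(14, 5) + M(-14)) = (-346 - 170)/(14*5 - 12) = -516/(70 - 12) = -516/58 = -516*1/58 = -258/29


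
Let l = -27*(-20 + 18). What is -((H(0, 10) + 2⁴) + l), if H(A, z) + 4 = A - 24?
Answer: -42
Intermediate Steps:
H(A, z) = -28 + A (H(A, z) = -4 + (A - 24) = -4 + (-24 + A) = -28 + A)
l = 54 (l = -27*(-2) = 54)
-((H(0, 10) + 2⁴) + l) = -(((-28 + 0) + 2⁴) + 54) = -((-28 + 16) + 54) = -(-12 + 54) = -1*42 = -42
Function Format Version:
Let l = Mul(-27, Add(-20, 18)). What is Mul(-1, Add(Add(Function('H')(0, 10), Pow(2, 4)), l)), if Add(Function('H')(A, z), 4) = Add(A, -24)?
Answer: -42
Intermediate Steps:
Function('H')(A, z) = Add(-28, A) (Function('H')(A, z) = Add(-4, Add(A, -24)) = Add(-4, Add(-24, A)) = Add(-28, A))
l = 54 (l = Mul(-27, -2) = 54)
Mul(-1, Add(Add(Function('H')(0, 10), Pow(2, 4)), l)) = Mul(-1, Add(Add(Add(-28, 0), Pow(2, 4)), 54)) = Mul(-1, Add(Add(-28, 16), 54)) = Mul(-1, Add(-12, 54)) = Mul(-1, 42) = -42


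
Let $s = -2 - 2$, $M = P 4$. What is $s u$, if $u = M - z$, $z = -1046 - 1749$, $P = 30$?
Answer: $-11660$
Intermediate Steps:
$M = 120$ ($M = 30 \cdot 4 = 120$)
$s = -4$
$z = -2795$ ($z = -1046 - 1749 = -2795$)
$u = 2915$ ($u = 120 - -2795 = 120 + 2795 = 2915$)
$s u = \left(-4\right) 2915 = -11660$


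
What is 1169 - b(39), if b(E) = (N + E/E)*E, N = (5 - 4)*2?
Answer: 1052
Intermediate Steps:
N = 2 (N = 1*2 = 2)
b(E) = 3*E (b(E) = (2 + E/E)*E = (2 + 1)*E = 3*E)
1169 - b(39) = 1169 - 3*39 = 1169 - 1*117 = 1169 - 117 = 1052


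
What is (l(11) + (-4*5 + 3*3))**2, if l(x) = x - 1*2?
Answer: 4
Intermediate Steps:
l(x) = -2 + x (l(x) = x - 2 = -2 + x)
(l(11) + (-4*5 + 3*3))**2 = ((-2 + 11) + (-4*5 + 3*3))**2 = (9 + (-20 + 9))**2 = (9 - 11)**2 = (-2)**2 = 4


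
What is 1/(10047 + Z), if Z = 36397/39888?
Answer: 39888/400791133 ≈ 9.9523e-5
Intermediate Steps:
Z = 36397/39888 (Z = 36397*(1/39888) = 36397/39888 ≈ 0.91248)
1/(10047 + Z) = 1/(10047 + 36397/39888) = 1/(400791133/39888) = 39888/400791133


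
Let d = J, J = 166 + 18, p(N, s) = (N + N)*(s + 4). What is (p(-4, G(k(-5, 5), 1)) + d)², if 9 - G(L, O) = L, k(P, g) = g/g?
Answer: 7744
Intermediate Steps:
k(P, g) = 1
G(L, O) = 9 - L
p(N, s) = 2*N*(4 + s) (p(N, s) = (2*N)*(4 + s) = 2*N*(4 + s))
J = 184
d = 184
(p(-4, G(k(-5, 5), 1)) + d)² = (2*(-4)*(4 + (9 - 1*1)) + 184)² = (2*(-4)*(4 + (9 - 1)) + 184)² = (2*(-4)*(4 + 8) + 184)² = (2*(-4)*12 + 184)² = (-96 + 184)² = 88² = 7744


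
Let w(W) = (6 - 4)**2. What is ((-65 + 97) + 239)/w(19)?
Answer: 271/4 ≈ 67.750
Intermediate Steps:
w(W) = 4 (w(W) = 2**2 = 4)
((-65 + 97) + 239)/w(19) = ((-65 + 97) + 239)/4 = (32 + 239)*(1/4) = 271*(1/4) = 271/4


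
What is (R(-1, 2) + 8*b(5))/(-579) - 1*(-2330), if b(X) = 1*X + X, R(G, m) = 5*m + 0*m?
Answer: 449660/193 ≈ 2329.8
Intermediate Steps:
R(G, m) = 5*m (R(G, m) = 5*m + 0 = 5*m)
b(X) = 2*X (b(X) = X + X = 2*X)
(R(-1, 2) + 8*b(5))/(-579) - 1*(-2330) = (5*2 + 8*(2*5))/(-579) - 1*(-2330) = (10 + 8*10)*(-1/579) + 2330 = (10 + 80)*(-1/579) + 2330 = 90*(-1/579) + 2330 = -30/193 + 2330 = 449660/193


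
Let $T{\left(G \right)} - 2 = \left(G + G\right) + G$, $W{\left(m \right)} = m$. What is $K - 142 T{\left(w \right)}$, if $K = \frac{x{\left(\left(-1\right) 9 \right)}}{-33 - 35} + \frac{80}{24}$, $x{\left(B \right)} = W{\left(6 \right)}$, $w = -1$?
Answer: $\frac{14815}{102} \approx 145.25$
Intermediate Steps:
$T{\left(G \right)} = 2 + 3 G$ ($T{\left(G \right)} = 2 + \left(\left(G + G\right) + G\right) = 2 + \left(2 G + G\right) = 2 + 3 G$)
$x{\left(B \right)} = 6$
$K = \frac{331}{102}$ ($K = \frac{6}{-33 - 35} + \frac{80}{24} = \frac{6}{-33 - 35} + 80 \cdot \frac{1}{24} = \frac{6}{-68} + \frac{10}{3} = 6 \left(- \frac{1}{68}\right) + \frac{10}{3} = - \frac{3}{34} + \frac{10}{3} = \frac{331}{102} \approx 3.2451$)
$K - 142 T{\left(w \right)} = \frac{331}{102} - 142 \left(2 + 3 \left(-1\right)\right) = \frac{331}{102} - 142 \left(2 - 3\right) = \frac{331}{102} - -142 = \frac{331}{102} + 142 = \frac{14815}{102}$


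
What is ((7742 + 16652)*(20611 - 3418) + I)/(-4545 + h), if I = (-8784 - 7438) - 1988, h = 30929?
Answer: 52423479/3298 ≈ 15896.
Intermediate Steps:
I = -18210 (I = -16222 - 1988 = -18210)
((7742 + 16652)*(20611 - 3418) + I)/(-4545 + h) = ((7742 + 16652)*(20611 - 3418) - 18210)/(-4545 + 30929) = (24394*17193 - 18210)/26384 = (419406042 - 18210)*(1/26384) = 419387832*(1/26384) = 52423479/3298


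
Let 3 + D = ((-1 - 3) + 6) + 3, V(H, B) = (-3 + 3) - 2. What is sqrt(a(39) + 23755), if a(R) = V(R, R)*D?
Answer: 3*sqrt(2639) ≈ 154.11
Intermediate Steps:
V(H, B) = -2 (V(H, B) = 0 - 2 = -2)
D = 2 (D = -3 + (((-1 - 3) + 6) + 3) = -3 + ((-4 + 6) + 3) = -3 + (2 + 3) = -3 + 5 = 2)
a(R) = -4 (a(R) = -2*2 = -4)
sqrt(a(39) + 23755) = sqrt(-4 + 23755) = sqrt(23751) = 3*sqrt(2639)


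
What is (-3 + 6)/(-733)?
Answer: -3/733 ≈ -0.0040928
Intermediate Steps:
(-3 + 6)/(-733) = -1/733*3 = -3/733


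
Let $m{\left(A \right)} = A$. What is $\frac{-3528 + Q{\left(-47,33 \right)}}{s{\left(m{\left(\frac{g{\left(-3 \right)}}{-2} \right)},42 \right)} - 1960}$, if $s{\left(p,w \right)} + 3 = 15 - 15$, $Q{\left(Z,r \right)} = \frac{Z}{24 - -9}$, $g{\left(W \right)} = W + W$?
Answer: $\frac{116471}{64779} \approx 1.798$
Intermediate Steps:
$g{\left(W \right)} = 2 W$
$Q{\left(Z,r \right)} = \frac{Z}{33}$ ($Q{\left(Z,r \right)} = \frac{Z}{24 + 9} = \frac{Z}{33}$)
$s{\left(p,w \right)} = -3$ ($s{\left(p,w \right)} = -3 + \left(15 - 15\right) = -3 + 0 = -3$)
$\frac{-3528 + Q{\left(-47,33 \right)}}{s{\left(m{\left(\frac{g{\left(-3 \right)}}{-2} \right)},42 \right)} - 1960} = \frac{-3528 + \frac{1}{33} \left(-47\right)}{-3 - 1960} = \frac{-3528 - \frac{47}{33}}{-1963} = \left(- \frac{116471}{33}\right) \left(- \frac{1}{1963}\right) = \frac{116471}{64779}$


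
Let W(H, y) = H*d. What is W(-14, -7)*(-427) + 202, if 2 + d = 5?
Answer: 18136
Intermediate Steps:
d = 3 (d = -2 + 5 = 3)
W(H, y) = 3*H (W(H, y) = H*3 = 3*H)
W(-14, -7)*(-427) + 202 = (3*(-14))*(-427) + 202 = -42*(-427) + 202 = 17934 + 202 = 18136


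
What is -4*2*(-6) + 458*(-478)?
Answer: -218876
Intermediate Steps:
-4*2*(-6) + 458*(-478) = -8*(-6) - 218924 = 48 - 218924 = -218876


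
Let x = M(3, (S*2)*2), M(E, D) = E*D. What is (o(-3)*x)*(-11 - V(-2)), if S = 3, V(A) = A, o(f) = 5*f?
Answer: 4860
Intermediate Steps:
M(E, D) = D*E
x = 36 (x = ((3*2)*2)*3 = (6*2)*3 = 12*3 = 36)
(o(-3)*x)*(-11 - V(-2)) = ((5*(-3))*36)*(-11 - 1*(-2)) = (-15*36)*(-11 + 2) = -540*(-9) = 4860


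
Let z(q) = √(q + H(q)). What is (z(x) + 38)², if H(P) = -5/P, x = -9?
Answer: 12920/9 + 152*I*√19/3 ≈ 1435.6 + 220.85*I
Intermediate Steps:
z(q) = √(q - 5/q)
(z(x) + 38)² = (√(-9 - 5/(-9)) + 38)² = (√(-9 - 5*(-⅑)) + 38)² = (√(-9 + 5/9) + 38)² = (√(-76/9) + 38)² = (2*I*√19/3 + 38)² = (38 + 2*I*√19/3)²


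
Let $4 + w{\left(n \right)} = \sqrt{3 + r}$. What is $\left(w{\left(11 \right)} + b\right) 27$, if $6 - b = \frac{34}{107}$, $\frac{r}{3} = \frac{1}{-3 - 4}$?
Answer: $\frac{4860}{107} + \frac{81 \sqrt{14}}{7} \approx 88.717$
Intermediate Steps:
$r = - \frac{3}{7}$ ($r = \frac{3}{-3 - 4} = \frac{3}{-7} = 3 \left(- \frac{1}{7}\right) = - \frac{3}{7} \approx -0.42857$)
$b = \frac{608}{107}$ ($b = 6 - \frac{34}{107} = \frac{608}{107} \approx 5.6822$)
$w{\left(n \right)} = -4 + \frac{3 \sqrt{14}}{7}$ ($w{\left(n \right)} = -4 + \sqrt{3 - \frac{3}{7}} = -4 + \sqrt{\frac{18}{7}} = -4 + \frac{3 \sqrt{14}}{7}$)
$\left(w{\left(11 \right)} + b\right) 27 = \left(\left(-4 + \frac{3 \sqrt{14}}{7}\right) + \frac{608}{107}\right) 27 = \left(\frac{180}{107} + \frac{3 \sqrt{14}}{7}\right) 27 = \frac{4860}{107} + \frac{81 \sqrt{14}}{7}$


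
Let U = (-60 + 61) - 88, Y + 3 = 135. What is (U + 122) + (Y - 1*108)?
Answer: 59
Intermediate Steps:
Y = 132 (Y = -3 + 135 = 132)
U = -87 (U = 1 - 88 = -87)
(U + 122) + (Y - 1*108) = (-87 + 122) + (132 - 1*108) = 35 + (132 - 108) = 35 + 24 = 59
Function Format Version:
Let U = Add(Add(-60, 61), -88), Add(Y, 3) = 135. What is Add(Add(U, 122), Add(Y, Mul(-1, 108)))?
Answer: 59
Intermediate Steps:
Y = 132 (Y = Add(-3, 135) = 132)
U = -87 (U = Add(1, -88) = -87)
Add(Add(U, 122), Add(Y, Mul(-1, 108))) = Add(Add(-87, 122), Add(132, Mul(-1, 108))) = Add(35, Add(132, -108)) = Add(35, 24) = 59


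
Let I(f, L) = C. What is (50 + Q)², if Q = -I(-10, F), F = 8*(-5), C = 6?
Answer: 1936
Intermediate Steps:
F = -40
I(f, L) = 6
Q = -6 (Q = -1*6 = -6)
(50 + Q)² = (50 - 6)² = 44² = 1936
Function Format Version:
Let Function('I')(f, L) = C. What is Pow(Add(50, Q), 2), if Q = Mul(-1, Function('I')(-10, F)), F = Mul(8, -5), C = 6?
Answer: 1936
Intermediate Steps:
F = -40
Function('I')(f, L) = 6
Q = -6 (Q = Mul(-1, 6) = -6)
Pow(Add(50, Q), 2) = Pow(Add(50, -6), 2) = Pow(44, 2) = 1936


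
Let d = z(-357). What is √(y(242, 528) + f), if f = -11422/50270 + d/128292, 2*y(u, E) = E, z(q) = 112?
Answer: √171422716518604128435/806154855 ≈ 16.241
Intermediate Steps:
y(u, E) = E/2
d = 112
f = -182465123/806154855 (f = -11422/50270 + 112/128292 = -11422*1/50270 + 112*(1/128292) = -5711/25135 + 28/32073 = -182465123/806154855 ≈ -0.22634)
√(y(242, 528) + f) = √((½)*528 - 182465123/806154855) = √(264 - 182465123/806154855) = √(212642416597/806154855) = √171422716518604128435/806154855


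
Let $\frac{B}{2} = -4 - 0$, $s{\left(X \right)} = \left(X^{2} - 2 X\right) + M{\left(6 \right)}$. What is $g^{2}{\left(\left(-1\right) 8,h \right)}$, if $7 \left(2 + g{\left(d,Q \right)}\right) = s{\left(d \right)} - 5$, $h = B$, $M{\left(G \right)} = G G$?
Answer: $\frac{9409}{49} \approx 192.02$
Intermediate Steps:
$M{\left(G \right)} = G^{2}$
$s{\left(X \right)} = 36 + X^{2} - 2 X$ ($s{\left(X \right)} = \left(X^{2} - 2 X\right) + 6^{2} = \left(X^{2} - 2 X\right) + 36 = 36 + X^{2} - 2 X$)
$B = -8$ ($B = 2 \left(-4 - 0\right) = 2 \left(-4 + 0\right) = 2 \left(-4\right) = -8$)
$h = -8$
$g{\left(d,Q \right)} = \frac{17}{7} - \frac{2 d}{7} + \frac{d^{2}}{7}$ ($g{\left(d,Q \right)} = -2 + \frac{\left(36 + d^{2} - 2 d\right) - 5}{7} = -2 + \frac{31 + d^{2} - 2 d}{7} = -2 + \left(\frac{31}{7} - \frac{2 d}{7} + \frac{d^{2}}{7}\right) = \frac{17}{7} - \frac{2 d}{7} + \frac{d^{2}}{7}$)
$g^{2}{\left(\left(-1\right) 8,h \right)} = \left(\frac{17}{7} - \frac{2 \left(\left(-1\right) 8\right)}{7} + \frac{\left(\left(-1\right) 8\right)^{2}}{7}\right)^{2} = \left(\frac{17}{7} - - \frac{16}{7} + \frac{\left(-8\right)^{2}}{7}\right)^{2} = \left(\frac{17}{7} + \frac{16}{7} + \frac{1}{7} \cdot 64\right)^{2} = \left(\frac{17}{7} + \frac{16}{7} + \frac{64}{7}\right)^{2} = \left(\frac{97}{7}\right)^{2} = \frac{9409}{49}$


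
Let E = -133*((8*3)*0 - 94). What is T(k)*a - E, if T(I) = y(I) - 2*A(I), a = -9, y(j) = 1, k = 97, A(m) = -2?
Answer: -12547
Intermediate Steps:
T(I) = 5 (T(I) = 1 - 2*(-2) = 1 + 4 = 5)
E = 12502 (E = -133*(24*0 - 94) = -133*(0 - 94) = -133*(-94) = 12502)
T(k)*a - E = 5*(-9) - 1*12502 = -45 - 12502 = -12547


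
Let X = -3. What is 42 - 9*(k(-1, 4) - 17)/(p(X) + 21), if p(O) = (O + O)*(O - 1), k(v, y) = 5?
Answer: 222/5 ≈ 44.400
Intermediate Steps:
p(O) = 2*O*(-1 + O) (p(O) = (2*O)*(-1 + O) = 2*O*(-1 + O))
42 - 9*(k(-1, 4) - 17)/(p(X) + 21) = 42 - 9*(5 - 17)/(2*(-3)*(-1 - 3) + 21) = 42 - (-108)/(2*(-3)*(-4) + 21) = 42 - (-108)/(24 + 21) = 42 - (-108)/45 = 42 - 9*(-4/15) = 42 + 12/5 = 222/5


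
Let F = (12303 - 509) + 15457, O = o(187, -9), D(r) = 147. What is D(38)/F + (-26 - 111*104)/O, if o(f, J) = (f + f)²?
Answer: -1238371/16015802 ≈ -0.077322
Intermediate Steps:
o(f, J) = 4*f² (o(f, J) = (2*f)² = 4*f²)
O = 139876 (O = 4*187² = 4*34969 = 139876)
F = 27251 (F = 11794 + 15457 = 27251)
D(38)/F + (-26 - 111*104)/O = 147/27251 + (-26 - 111*104)/139876 = 147*(1/27251) + (-26 - 11544)*(1/139876) = 21/3893 - 11570*1/139876 = 21/3893 - 5785/69938 = -1238371/16015802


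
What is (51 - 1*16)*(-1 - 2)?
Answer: -105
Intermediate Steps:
(51 - 1*16)*(-1 - 2) = (51 - 16)*(-3) = 35*(-3) = -105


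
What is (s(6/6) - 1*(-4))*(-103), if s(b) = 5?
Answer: -927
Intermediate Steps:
(s(6/6) - 1*(-4))*(-103) = (5 - 1*(-4))*(-103) = (5 + 4)*(-103) = 9*(-103) = -927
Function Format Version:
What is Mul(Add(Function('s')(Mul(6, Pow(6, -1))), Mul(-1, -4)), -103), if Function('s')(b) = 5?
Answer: -927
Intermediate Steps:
Mul(Add(Function('s')(Mul(6, Pow(6, -1))), Mul(-1, -4)), -103) = Mul(Add(5, Mul(-1, -4)), -103) = Mul(Add(5, 4), -103) = Mul(9, -103) = -927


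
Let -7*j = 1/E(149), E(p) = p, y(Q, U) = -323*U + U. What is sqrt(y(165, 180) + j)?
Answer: I*sqrt(63051729083)/1043 ≈ 240.75*I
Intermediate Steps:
y(Q, U) = -322*U
j = -1/1043 (j = -1/7/149 = -1/7*1/149 = -1/1043 ≈ -0.00095877)
sqrt(y(165, 180) + j) = sqrt(-322*180 - 1/1043) = sqrt(-57960 - 1/1043) = sqrt(-60452281/1043) = I*sqrt(63051729083)/1043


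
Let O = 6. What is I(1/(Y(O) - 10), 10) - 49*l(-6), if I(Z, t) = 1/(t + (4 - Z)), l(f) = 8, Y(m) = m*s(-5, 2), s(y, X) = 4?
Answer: -76426/195 ≈ -391.93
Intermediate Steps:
Y(m) = 4*m (Y(m) = m*4 = 4*m)
I(Z, t) = 1/(4 + t - Z)
I(1/(Y(O) - 10), 10) - 49*l(-6) = 1/(4 + 10 - 1/(4*6 - 10)) - 49*8 = 1/(4 + 10 - 1/(24 - 10)) - 392 = 1/(4 + 10 - 1/14) - 392 = 1/(195/14) - 392 = 14/195 - 392 = -76426/195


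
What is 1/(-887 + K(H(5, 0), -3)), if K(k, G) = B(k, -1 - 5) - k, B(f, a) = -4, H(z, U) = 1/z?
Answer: -5/4456 ≈ -0.0011221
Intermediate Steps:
K(k, G) = -4 - k
1/(-887 + K(H(5, 0), -3)) = 1/(-887 + (-4 - 1/5)) = 1/(-887 + (-4 - 1*⅕)) = 1/(-887 + (-4 - ⅕)) = 1/(-887 - 21/5) = 1/(-4456/5) = -5/4456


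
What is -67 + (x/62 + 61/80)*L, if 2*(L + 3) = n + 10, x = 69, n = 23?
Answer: -206743/4960 ≈ -41.682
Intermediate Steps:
L = 27/2 (L = -3 + (23 + 10)/2 = -3 + (1/2)*33 = -3 + 33/2 = 27/2 ≈ 13.500)
-67 + (x/62 + 61/80)*L = -67 + (69/62 + 61/80)*(27/2) = -67 + (4651/2480)*(27/2) = -67 + 125577/4960 = -206743/4960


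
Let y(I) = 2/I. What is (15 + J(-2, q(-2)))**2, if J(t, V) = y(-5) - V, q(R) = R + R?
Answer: 8649/25 ≈ 345.96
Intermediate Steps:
q(R) = 2*R
J(t, V) = -2/5 - V (J(t, V) = 2/(-5) - V = 2*(-1/5) - V = -2/5 - V)
(15 + J(-2, q(-2)))**2 = (15 + (-2/5 - 2*(-2)))**2 = (15 + (-2/5 - 1*(-4)))**2 = (15 + (-2/5 + 4))**2 = (15 + 18/5)**2 = (93/5)**2 = 8649/25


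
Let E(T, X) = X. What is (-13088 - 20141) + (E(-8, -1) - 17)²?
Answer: -32905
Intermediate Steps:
(-13088 - 20141) + (E(-8, -1) - 17)² = (-13088 - 20141) + (-1 - 17)² = -33229 + (-18)² = -33229 + 324 = -32905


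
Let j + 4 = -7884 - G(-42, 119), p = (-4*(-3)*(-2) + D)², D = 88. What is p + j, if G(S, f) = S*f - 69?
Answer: 1275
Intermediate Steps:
G(S, f) = -69 + S*f
p = 4096 (p = (-4*(-3)*(-2) + 88)² = (12*(-2) + 88)² = (-24 + 88)² = 64² = 4096)
j = -2821 (j = -4 + (-7884 - (-69 - 42*119)) = -4 + (-7884 - (-69 - 4998)) = -4 + (-7884 - 1*(-5067)) = -4 + (-7884 + 5067) = -4 - 2817 = -2821)
p + j = 4096 - 2821 = 1275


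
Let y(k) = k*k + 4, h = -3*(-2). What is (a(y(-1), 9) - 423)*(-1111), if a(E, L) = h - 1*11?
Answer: 475508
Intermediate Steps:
h = 6
y(k) = 4 + k² (y(k) = k² + 4 = 4 + k²)
a(E, L) = -5 (a(E, L) = 6 - 1*11 = 6 - 11 = -5)
(a(y(-1), 9) - 423)*(-1111) = (-5 - 423)*(-1111) = -428*(-1111) = 475508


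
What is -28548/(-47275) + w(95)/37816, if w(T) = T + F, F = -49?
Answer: 8866769/14653700 ≈ 0.60509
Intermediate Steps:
w(T) = -49 + T (w(T) = T - 49 = -49 + T)
-28548/(-47275) + w(95)/37816 = -28548/(-47275) + (-49 + 95)/37816 = -28548*(-1/47275) + 46*(1/37816) = 468/775 + 23/18908 = 8866769/14653700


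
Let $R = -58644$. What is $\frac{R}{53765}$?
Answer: $- \frac{58644}{53765} \approx -1.0907$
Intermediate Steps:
$\frac{R}{53765} = - \frac{58644}{53765}$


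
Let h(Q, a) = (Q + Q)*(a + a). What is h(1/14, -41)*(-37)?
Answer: 3034/7 ≈ 433.43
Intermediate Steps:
h(Q, a) = 4*Q*a (h(Q, a) = (2*Q)*(2*a) = 4*Q*a)
h(1/14, -41)*(-37) = (4*(-41)/14)*(-37) = (4*(1/14)*(-41))*(-37) = -82/7*(-37) = 3034/7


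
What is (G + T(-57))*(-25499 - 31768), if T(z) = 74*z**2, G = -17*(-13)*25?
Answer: -14084875917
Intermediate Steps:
G = 5525 (G = 221*25 = 5525)
(G + T(-57))*(-25499 - 31768) = (5525 + 74*(-57)**2)*(-25499 - 31768) = (5525 + 74*3249)*(-57267) = (5525 + 240426)*(-57267) = 245951*(-57267) = -14084875917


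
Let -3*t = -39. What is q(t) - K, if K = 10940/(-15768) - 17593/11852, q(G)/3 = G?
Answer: 961934801/23360292 ≈ 41.178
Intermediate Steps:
t = 13 (t = -⅓*(-39) = 13)
q(G) = 3*G
K = -50883413/23360292 (K = 10940*(-1/15768) - 17593*1/11852 = -2735/3942 - 17593/11852 = -50883413/23360292 ≈ -2.1782)
q(t) - K = 3*13 - 1*(-50883413/23360292) = 39 + 50883413/23360292 = 961934801/23360292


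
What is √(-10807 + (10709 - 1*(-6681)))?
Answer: √6583 ≈ 81.136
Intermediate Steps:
√(-10807 + (10709 - 1*(-6681))) = √(-10807 + (10709 + 6681)) = √(-10807 + 17390) = √6583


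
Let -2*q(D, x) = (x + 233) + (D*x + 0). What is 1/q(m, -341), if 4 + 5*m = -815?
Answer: -10/278739 ≈ -3.5876e-5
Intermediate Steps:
m = -819/5 (m = -⅘ + (⅕)*(-815) = -⅘ - 163 = -819/5 ≈ -163.80)
q(D, x) = -233/2 - x/2 - D*x/2 (q(D, x) = -((x + 233) + (D*x + 0))/2 = -((233 + x) + D*x)/2 = -(233 + x + D*x)/2 = -233/2 - x/2 - D*x/2)
1/q(m, -341) = 1/(-233/2 - ½*(-341) - ½*(-819/5)*(-341)) = 1/(-233/2 + 341/2 - 279279/10) = 1/(-278739/10) = -10/278739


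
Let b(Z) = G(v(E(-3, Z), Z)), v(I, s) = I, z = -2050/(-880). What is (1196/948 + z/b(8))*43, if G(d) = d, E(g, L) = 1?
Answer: 3220571/20856 ≈ 154.42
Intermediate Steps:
z = 205/88 (z = -2050*(-1/880) = 205/88 ≈ 2.3295)
b(Z) = 1
(1196/948 + z/b(8))*43 = (1196/948 + (205/88)/1)*43 = (1196*(1/948) + (205/88)*1)*43 = (299/237 + 205/88)*43 = (74897/20856)*43 = 3220571/20856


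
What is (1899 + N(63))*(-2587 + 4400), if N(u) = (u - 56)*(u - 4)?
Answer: 4191656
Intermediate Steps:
N(u) = (-56 + u)*(-4 + u)
(1899 + N(63))*(-2587 + 4400) = (1899 + (224 + 63² - 60*63))*(-2587 + 4400) = (1899 + (224 + 3969 - 3780))*1813 = (1899 + 413)*1813 = 2312*1813 = 4191656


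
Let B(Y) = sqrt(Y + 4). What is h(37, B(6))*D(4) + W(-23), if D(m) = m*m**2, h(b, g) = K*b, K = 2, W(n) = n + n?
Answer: 4690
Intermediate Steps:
W(n) = 2*n
B(Y) = sqrt(4 + Y)
h(b, g) = 2*b
D(m) = m**3
h(37, B(6))*D(4) + W(-23) = (2*37)*4**3 + 2*(-23) = 74*64 - 46 = 4736 - 46 = 4690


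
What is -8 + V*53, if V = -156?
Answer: -8276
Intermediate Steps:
-8 + V*53 = -8 - 156*53 = -8 - 8268 = -8276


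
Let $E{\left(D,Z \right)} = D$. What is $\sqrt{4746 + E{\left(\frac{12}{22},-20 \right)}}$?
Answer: $\frac{2 \sqrt{143583}}{11} \approx 68.895$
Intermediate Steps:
$\sqrt{4746 + E{\left(\frac{12}{22},-20 \right)}} = \sqrt{4746 + \frac{12}{22}} = \sqrt{4746 + 12 \cdot \frac{1}{22}} = \sqrt{4746 + \frac{6}{11}} = \sqrt{\frac{52212}{11}} = \frac{2 \sqrt{143583}}{11}$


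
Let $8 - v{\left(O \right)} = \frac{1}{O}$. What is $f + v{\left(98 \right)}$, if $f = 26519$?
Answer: $\frac{2599645}{98} \approx 26527.0$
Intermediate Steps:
$v{\left(O \right)} = 8 - \frac{1}{O}$
$f + v{\left(98 \right)} = 26519 + \left(8 - \frac{1}{98}\right) = 26519 + \frac{783}{98} = \frac{2599645}{98}$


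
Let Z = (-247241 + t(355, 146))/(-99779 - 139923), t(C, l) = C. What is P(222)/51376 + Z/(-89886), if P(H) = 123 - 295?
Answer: -232410681145/69183737104092 ≈ -0.0033593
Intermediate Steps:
P(H) = -172
Z = 123443/119851 (Z = (-247241 + 355)/(-99779 - 139923) = -246886/(-239702) = -246886*(-1/239702) = 123443/119851 ≈ 1.0300)
P(222)/51376 + Z/(-89886) = -172/51376 + (123443/119851)/(-89886) = -172*1/51376 + (123443/119851)*(-1/89886) = -43/12844 - 123443/10772926986 = -232410681145/69183737104092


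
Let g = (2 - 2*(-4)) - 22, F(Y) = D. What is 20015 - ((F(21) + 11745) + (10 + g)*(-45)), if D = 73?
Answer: 8107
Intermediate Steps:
F(Y) = 73
g = -12 (g = (2 + 8) - 22 = 10 - 22 = -12)
20015 - ((F(21) + 11745) + (10 + g)*(-45)) = 20015 - ((73 + 11745) + (10 - 12)*(-45)) = 20015 - (11818 - 2*(-45)) = 20015 - (11818 + 90) = 20015 - 1*11908 = 20015 - 11908 = 8107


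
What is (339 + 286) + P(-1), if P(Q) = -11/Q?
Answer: 636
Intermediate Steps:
(339 + 286) + P(-1) = (339 + 286) - 11/(-1) = 625 - 11*(-1) = 625 + 11 = 636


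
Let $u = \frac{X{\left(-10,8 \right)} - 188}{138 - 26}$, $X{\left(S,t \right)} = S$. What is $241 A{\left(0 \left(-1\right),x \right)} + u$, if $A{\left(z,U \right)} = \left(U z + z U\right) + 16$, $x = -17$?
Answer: $\frac{215837}{56} \approx 3854.2$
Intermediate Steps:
$A{\left(z,U \right)} = 16 + 2 U z$ ($A{\left(z,U \right)} = \left(U z + U z\right) + 16 = 2 U z + 16 = 16 + 2 U z$)
$u = - \frac{99}{56}$ ($u = \frac{-10 - 188}{138 - 26} = - \frac{198}{112} = \left(-198\right) \frac{1}{112} = - \frac{99}{56} \approx -1.7679$)
$241 A{\left(0 \left(-1\right),x \right)} + u = 241 \left(16 + 2 \left(-17\right) 0 \left(-1\right)\right) - \frac{99}{56} = 241 \left(16 + 2 \left(-17\right) 0\right) - \frac{99}{56} = 241 \left(16 + 0\right) - \frac{99}{56} = 241 \cdot 16 - \frac{99}{56} = 3856 - \frac{99}{56} = \frac{215837}{56}$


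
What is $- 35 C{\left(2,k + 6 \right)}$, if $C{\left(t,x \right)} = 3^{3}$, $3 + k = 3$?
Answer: $-945$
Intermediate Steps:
$k = 0$ ($k = -3 + 3 = 0$)
$C{\left(t,x \right)} = 27$
$- 35 C{\left(2,k + 6 \right)} = \left(-35\right) 27 = -945$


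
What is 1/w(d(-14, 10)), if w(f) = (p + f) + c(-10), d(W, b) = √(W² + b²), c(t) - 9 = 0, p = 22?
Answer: 31/665 - 2*√74/665 ≈ 0.020745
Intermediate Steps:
c(t) = 9 (c(t) = 9 + 0 = 9)
w(f) = 31 + f (w(f) = (22 + f) + 9 = 31 + f)
1/w(d(-14, 10)) = 1/(31 + √((-14)² + 10²)) = 1/(31 + √(196 + 100)) = 1/(31 + √296) = 1/(31 + 2*√74)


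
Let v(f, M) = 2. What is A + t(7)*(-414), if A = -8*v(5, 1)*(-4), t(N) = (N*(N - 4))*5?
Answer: -43406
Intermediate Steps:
t(N) = 5*N*(-4 + N) (t(N) = (N*(-4 + N))*5 = 5*N*(-4 + N))
A = 64 (A = -8*2*(-4) = -16*(-4) = 64)
A + t(7)*(-414) = 64 + (5*7*(-4 + 7))*(-414) = 64 + (5*7*3)*(-414) = 64 + 105*(-414) = 64 - 43470 = -43406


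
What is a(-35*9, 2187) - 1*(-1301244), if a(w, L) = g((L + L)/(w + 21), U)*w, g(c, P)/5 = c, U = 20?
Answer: 9272733/7 ≈ 1.3247e+6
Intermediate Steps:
g(c, P) = 5*c
a(w, L) = 10*L*w/(21 + w) (a(w, L) = (5*((L + L)/(w + 21)))*w = (5*((2*L)/(21 + w)))*w = (5*(2*L/(21 + w)))*w = (10*L/(21 + w))*w = 10*L*w/(21 + w))
a(-35*9, 2187) - 1*(-1301244) = 10*2187*(-35*9)/(21 - 35*9) - 1*(-1301244) = 10*2187*(-315)/(21 - 315) + 1301244 = 10*2187*(-315)/(-294) + 1301244 = 10*2187*(-315)*(-1/294) + 1301244 = 164025/7 + 1301244 = 9272733/7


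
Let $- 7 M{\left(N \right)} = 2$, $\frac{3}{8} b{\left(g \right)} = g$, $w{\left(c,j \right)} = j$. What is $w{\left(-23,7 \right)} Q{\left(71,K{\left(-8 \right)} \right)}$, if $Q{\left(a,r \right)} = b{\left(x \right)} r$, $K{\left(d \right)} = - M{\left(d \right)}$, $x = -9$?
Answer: $-48$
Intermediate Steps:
$b{\left(g \right)} = \frac{8 g}{3}$
$M{\left(N \right)} = - \frac{2}{7}$ ($M{\left(N \right)} = \left(- \frac{1}{7}\right) 2 = - \frac{2}{7}$)
$K{\left(d \right)} = \frac{2}{7}$ ($K{\left(d \right)} = \left(-1\right) \left(- \frac{2}{7}\right) = \frac{2}{7}$)
$Q{\left(a,r \right)} = - 24 r$ ($Q{\left(a,r \right)} = \frac{8}{3} \left(-9\right) r = - 24 r$)
$w{\left(-23,7 \right)} Q{\left(71,K{\left(-8 \right)} \right)} = 7 \left(\left(-24\right) \frac{2}{7}\right) = 7 \left(- \frac{48}{7}\right) = -48$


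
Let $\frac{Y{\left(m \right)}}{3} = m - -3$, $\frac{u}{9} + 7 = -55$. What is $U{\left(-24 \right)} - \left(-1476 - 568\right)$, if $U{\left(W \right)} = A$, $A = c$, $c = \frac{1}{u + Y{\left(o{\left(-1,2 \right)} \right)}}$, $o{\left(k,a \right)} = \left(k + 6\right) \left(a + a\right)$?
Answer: $\frac{999515}{489} \approx 2044.0$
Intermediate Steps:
$o{\left(k,a \right)} = 2 a \left(6 + k\right)$ ($o{\left(k,a \right)} = \left(6 + k\right) 2 a = 2 a \left(6 + k\right)$)
$u = -558$ ($u = -63 + 9 \left(-55\right) = -63 - 495 = -558$)
$Y{\left(m \right)} = 9 + 3 m$ ($Y{\left(m \right)} = 3 \left(m - -3\right) = 3 \left(m + 3\right) = 3 \left(3 + m\right) = 9 + 3 m$)
$c = - \frac{1}{489}$ ($c = \frac{1}{-558 + \left(9 + 3 \cdot 2 \cdot 2 \left(6 - 1\right)\right)} = \frac{1}{-558 + \left(9 + 3 \cdot 2 \cdot 2 \cdot 5\right)} = \frac{1}{-558 + \left(9 + 3 \cdot 20\right)} = \frac{1}{-558 + \left(9 + 60\right)} = \frac{1}{-558 + 69} = \frac{1}{-489} = - \frac{1}{489} \approx -0.002045$)
$A = - \frac{1}{489} \approx -0.002045$
$U{\left(W \right)} = - \frac{1}{489}$
$U{\left(-24 \right)} - \left(-1476 - 568\right) = - \frac{1}{489} - \left(-1476 - 568\right) = - \frac{1}{489} - -2044 = - \frac{1}{489} + 2044 = \frac{999515}{489}$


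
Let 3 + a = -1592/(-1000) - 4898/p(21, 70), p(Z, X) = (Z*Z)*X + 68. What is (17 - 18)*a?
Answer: 97699/62375 ≈ 1.5663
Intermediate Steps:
p(Z, X) = 68 + X*Z² (p(Z, X) = Z²*X + 68 = X*Z² + 68 = 68 + X*Z²)
a = -97699/62375 (a = -3 + (-1592/(-1000) - 4898/(68 + 70*21²)) = -3 + (-1592*(-1/1000) - 4898/(68 + 70*441)) = -3 + (199/125 - 4898/(68 + 30870)) = -3 + (199/125 - 4898/30938) = -3 + (199/125 - 4898*1/30938) = -3 + (199/125 - 79/499) = -3 + 89426/62375 = -97699/62375 ≈ -1.5663)
(17 - 18)*a = (17 - 18)*(-97699/62375) = -1*(-97699/62375) = 97699/62375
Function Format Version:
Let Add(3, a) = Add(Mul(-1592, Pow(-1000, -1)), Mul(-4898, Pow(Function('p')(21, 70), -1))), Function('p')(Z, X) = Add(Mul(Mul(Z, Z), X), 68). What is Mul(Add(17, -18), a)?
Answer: Rational(97699, 62375) ≈ 1.5663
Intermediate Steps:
Function('p')(Z, X) = Add(68, Mul(X, Pow(Z, 2))) (Function('p')(Z, X) = Add(Mul(Pow(Z, 2), X), 68) = Add(Mul(X, Pow(Z, 2)), 68) = Add(68, Mul(X, Pow(Z, 2))))
a = Rational(-97699, 62375) (a = Add(-3, Add(Mul(-1592, Pow(-1000, -1)), Mul(-4898, Pow(Add(68, Mul(70, Pow(21, 2))), -1)))) = Add(-3, Add(Mul(-1592, Rational(-1, 1000)), Mul(-4898, Pow(Add(68, Mul(70, 441)), -1)))) = Add(-3, Add(Rational(199, 125), Mul(-4898, Pow(Add(68, 30870), -1)))) = Add(-3, Add(Rational(199, 125), Mul(-4898, Pow(30938, -1)))) = Add(-3, Add(Rational(199, 125), Mul(-4898, Rational(1, 30938)))) = Add(-3, Add(Rational(199, 125), Rational(-79, 499))) = Add(-3, Rational(89426, 62375)) = Rational(-97699, 62375) ≈ -1.5663)
Mul(Add(17, -18), a) = Mul(Add(17, -18), Rational(-97699, 62375)) = Mul(-1, Rational(-97699, 62375)) = Rational(97699, 62375)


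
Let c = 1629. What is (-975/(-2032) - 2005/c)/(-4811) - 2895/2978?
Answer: -23047773374315/23712363428112 ≈ -0.97197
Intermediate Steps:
(-975/(-2032) - 2005/c)/(-4811) - 2895/2978 = (-975/(-2032) - 2005/1629)/(-4811) - 2895/2978 = (-975*(-1/2032) - 2005*1/1629)*(-1/4811) - 2895*1/2978 = (975/2032 - 2005/1629)*(-1/4811) - 2895/2978 = -2485885/3310128*(-1/4811) - 2895/2978 = 2485885/15925025808 - 2895/2978 = -23047773374315/23712363428112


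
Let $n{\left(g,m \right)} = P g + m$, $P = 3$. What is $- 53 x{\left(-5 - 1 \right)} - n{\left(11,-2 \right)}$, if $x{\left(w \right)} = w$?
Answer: $287$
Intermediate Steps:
$n{\left(g,m \right)} = m + 3 g$ ($n{\left(g,m \right)} = 3 g + m = m + 3 g$)
$- 53 x{\left(-5 - 1 \right)} - n{\left(11,-2 \right)} = - 53 \left(-5 - 1\right) - \left(-2 + 3 \cdot 11\right) = \left(-53\right) \left(-6\right) - \left(-2 + 33\right) = 318 - 31 = 287$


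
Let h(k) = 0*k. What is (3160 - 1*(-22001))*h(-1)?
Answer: 0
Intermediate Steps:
h(k) = 0
(3160 - 1*(-22001))*h(-1) = (3160 - 1*(-22001))*0 = (3160 + 22001)*0 = 25161*0 = 0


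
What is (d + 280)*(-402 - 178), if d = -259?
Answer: -12180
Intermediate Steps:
(d + 280)*(-402 - 178) = (-259 + 280)*(-402 - 178) = 21*(-580) = -12180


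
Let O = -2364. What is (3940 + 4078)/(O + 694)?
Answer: -4009/835 ≈ -4.8012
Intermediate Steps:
(3940 + 4078)/(O + 694) = (3940 + 4078)/(-2364 + 694) = 8018/(-1670) = 8018*(-1/1670) = -4009/835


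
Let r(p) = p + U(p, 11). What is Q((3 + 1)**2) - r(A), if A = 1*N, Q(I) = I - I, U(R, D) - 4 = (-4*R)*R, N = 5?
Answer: 91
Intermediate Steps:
U(R, D) = 4 - 4*R**2 (U(R, D) = 4 + (-4*R)*R = 4 - 4*R**2)
Q(I) = 0
A = 5 (A = 1*5 = 5)
r(p) = 4 + p - 4*p**2 (r(p) = p + (4 - 4*p**2) = 4 + p - 4*p**2)
Q((3 + 1)**2) - r(A) = 0 - (4 + 5 - 4*5**2) = 0 - (4 + 5 - 4*25) = 0 - (4 + 5 - 100) = 0 - 1*(-91) = 0 + 91 = 91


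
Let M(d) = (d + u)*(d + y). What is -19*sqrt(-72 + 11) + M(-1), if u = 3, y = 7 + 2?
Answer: 16 - 19*I*sqrt(61) ≈ 16.0 - 148.39*I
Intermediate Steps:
y = 9
M(d) = (3 + d)*(9 + d) (M(d) = (d + 3)*(d + 9) = (3 + d)*(9 + d))
-19*sqrt(-72 + 11) + M(-1) = -19*sqrt(-72 + 11) + (27 + (-1)**2 + 12*(-1)) = -19*I*sqrt(61) + (27 + 1 - 12) = -19*I*sqrt(61) + 16 = 16 - 19*I*sqrt(61)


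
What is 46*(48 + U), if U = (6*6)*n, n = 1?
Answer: 3864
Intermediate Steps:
U = 36 (U = (6*6)*1 = 36*1 = 36)
46*(48 + U) = 46*(48 + 36) = 46*84 = 3864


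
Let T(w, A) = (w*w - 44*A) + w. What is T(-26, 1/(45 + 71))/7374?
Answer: 18839/213846 ≈ 0.088096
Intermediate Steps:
T(w, A) = w + w² - 44*A (T(w, A) = (w² - 44*A) + w = w + w² - 44*A)
T(-26, 1/(45 + 71))/7374 = (-26 + (-26)² - 44/(45 + 71))/7374 = (-26 + 676 - 44/116)*(1/7374) = (-26 + 676 - 44*1/116)*(1/7374) = (-26 + 676 - 11/29)*(1/7374) = (18839/29)*(1/7374) = 18839/213846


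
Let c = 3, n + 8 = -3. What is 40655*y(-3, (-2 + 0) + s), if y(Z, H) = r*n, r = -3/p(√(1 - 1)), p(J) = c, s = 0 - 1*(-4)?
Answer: 447205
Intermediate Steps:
n = -11 (n = -8 - 3 = -11)
s = 4 (s = 0 + 4 = 4)
p(J) = 3
r = -1 (r = -3/3 = -3*⅓ = -1)
y(Z, H) = 11 (y(Z, H) = -1*(-11) = 11)
40655*y(-3, (-2 + 0) + s) = 40655*11 = 447205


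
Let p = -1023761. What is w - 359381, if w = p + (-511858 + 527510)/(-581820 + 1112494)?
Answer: -366998741028/265337 ≈ -1.3831e+6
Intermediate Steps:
w = -271641664631/265337 (w = -1023761 + (-511858 + 527510)/(-581820 + 1112494) = -1023761 + 15652/530674 = -1023761 + 15652*(1/530674) = -1023761 + 7826/265337 = -271641664631/265337 ≈ -1.0238e+6)
w - 359381 = -271641664631/265337 - 359381 = -366998741028/265337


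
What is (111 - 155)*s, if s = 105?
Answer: -4620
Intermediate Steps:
(111 - 155)*s = (111 - 155)*105 = -44*105 = -4620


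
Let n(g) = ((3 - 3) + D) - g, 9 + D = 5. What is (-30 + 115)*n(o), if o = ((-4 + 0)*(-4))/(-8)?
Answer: -170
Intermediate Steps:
D = -4 (D = -9 + 5 = -4)
o = -2 (o = -4*(-4)*(-⅛) = 16*(-⅛) = -2)
n(g) = -4 - g (n(g) = ((3 - 3) - 4) - g = (0 - 4) - g = -4 - g)
(-30 + 115)*n(o) = (-30 + 115)*(-4 - 1*(-2)) = 85*(-4 + 2) = 85*(-2) = -170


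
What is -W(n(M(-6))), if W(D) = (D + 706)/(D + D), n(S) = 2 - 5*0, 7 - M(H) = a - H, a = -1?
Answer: -177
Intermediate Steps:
M(H) = 8 + H (M(H) = 7 - (-1 - H) = 7 + (1 + H) = 8 + H)
n(S) = 2 (n(S) = 2 + 0 = 2)
W(D) = (706 + D)/(2*D) (W(D) = (706 + D)/((2*D)) = (706 + D)*(1/(2*D)) = (706 + D)/(2*D))
-W(n(M(-6))) = -(706 + 2)/(2*2) = -708/(2*2) = -1*177 = -177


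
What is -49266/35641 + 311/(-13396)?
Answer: -671051687/477446836 ≈ -1.4055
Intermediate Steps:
-49266/35641 + 311/(-13396) = -49266*1/35641 + 311*(-1/13396) = -49266/35641 - 311/13396 = -671051687/477446836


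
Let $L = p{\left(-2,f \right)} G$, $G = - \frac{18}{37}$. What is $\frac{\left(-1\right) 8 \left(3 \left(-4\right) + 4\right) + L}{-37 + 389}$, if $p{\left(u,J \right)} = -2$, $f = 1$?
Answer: $\frac{601}{3256} \approx 0.18458$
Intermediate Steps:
$G = - \frac{18}{37}$ ($G = \left(-18\right) \frac{1}{37} = - \frac{18}{37} \approx -0.48649$)
$L = \frac{36}{37}$ ($L = \left(-2\right) \left(- \frac{18}{37}\right) = \frac{36}{37} \approx 0.97297$)
$\frac{\left(-1\right) 8 \left(3 \left(-4\right) + 4\right) + L}{-37 + 389} = \frac{\left(-1\right) 8 \left(3 \left(-4\right) + 4\right) + \frac{36}{37}}{-37 + 389} = \frac{- 8 \left(-12 + 4\right) + \frac{36}{37}}{352} = \left(\left(-8\right) \left(-8\right) + \frac{36}{37}\right) \frac{1}{352} = \left(64 + \frac{36}{37}\right) \frac{1}{352} = \frac{2404}{37} \cdot \frac{1}{352} = \frac{601}{3256}$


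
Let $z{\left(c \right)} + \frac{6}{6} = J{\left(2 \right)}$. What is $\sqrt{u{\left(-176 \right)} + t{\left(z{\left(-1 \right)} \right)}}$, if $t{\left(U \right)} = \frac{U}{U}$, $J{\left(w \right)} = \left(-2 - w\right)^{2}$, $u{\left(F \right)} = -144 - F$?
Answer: $\sqrt{33} \approx 5.7446$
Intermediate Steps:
$z{\left(c \right)} = 15$ ($z{\left(c \right)} = -1 + \left(2 + 2\right)^{2} = -1 + 4^{2} = -1 + 16 = 15$)
$t{\left(U \right)} = 1$
$\sqrt{u{\left(-176 \right)} + t{\left(z{\left(-1 \right)} \right)}} = \sqrt{\left(-144 - -176\right) + 1} = \sqrt{\left(-144 + 176\right) + 1} = \sqrt{32 + 1} = \sqrt{33}$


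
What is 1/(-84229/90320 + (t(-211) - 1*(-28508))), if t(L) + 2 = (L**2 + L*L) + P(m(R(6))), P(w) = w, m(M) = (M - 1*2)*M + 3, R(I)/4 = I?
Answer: 90320/10664811051 ≈ 8.4690e-6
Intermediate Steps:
R(I) = 4*I
m(M) = 3 + M*(-2 + M) (m(M) = (M - 2)*M + 3 = (-2 + M)*M + 3 = M*(-2 + M) + 3 = 3 + M*(-2 + M))
t(L) = 529 + 2*L**2 (t(L) = -2 + ((L**2 + L*L) + (3 + (4*6)**2 - 8*6)) = -2 + ((L**2 + L**2) + (3 + 24**2 - 2*24)) = -2 + (2*L**2 + (3 + 576 - 48)) = -2 + (2*L**2 + 531) = -2 + (531 + 2*L**2) = 529 + 2*L**2)
1/(-84229/90320 + (t(-211) - 1*(-28508))) = 1/(-84229/90320 + ((529 + 2*(-211)**2) - 1*(-28508))) = 1/(-84229*1/90320 + ((529 + 2*44521) + 28508)) = 1/(-84229/90320 + ((529 + 89042) + 28508)) = 1/(-84229/90320 + (89571 + 28508)) = 1/(-84229/90320 + 118079) = 1/(10664811051/90320) = 90320/10664811051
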